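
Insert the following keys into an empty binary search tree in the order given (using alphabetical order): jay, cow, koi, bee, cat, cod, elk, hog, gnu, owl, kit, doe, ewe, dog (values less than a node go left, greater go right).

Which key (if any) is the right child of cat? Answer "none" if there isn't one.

Insert jay: tree is empty, so jay becomes the root.
Insert cow: cow < jay → go left. Place as left child of jay.
Insert koi: koi > jay → go right. Place as right child of jay.
Insert bee: bee < jay → go left; bee < cow → go left. Place as left child of cow.
Insert cat: cat < jay → go left; cat < cow → go left; cat > bee → go right. Place as right child of bee.
Insert cod: cod < jay → go left; cod < cow → go left; cod > bee → go right; cod > cat → go right. Place as right child of cat.
Insert elk: elk < jay → go left; elk > cow → go right. Place as right child of cow.
Insert hog: hog < jay → go left; hog > cow → go right; hog > elk → go right. Place as right child of elk.
Insert gnu: gnu < jay → go left; gnu > cow → go right; gnu > elk → go right; gnu < hog → go left. Place as left child of hog.
Insert owl: owl > jay → go right; owl > koi → go right. Place as right child of koi.
Insert kit: kit > jay → go right; kit < koi → go left. Place as left child of koi.
Insert doe: doe < jay → go left; doe > cow → go right; doe < elk → go left. Place as left child of elk.
Insert ewe: ewe < jay → go left; ewe > cow → go right; ewe > elk → go right; ewe < hog → go left; ewe < gnu → go left. Place as left child of gnu.
Insert dog: dog < jay → go left; dog > cow → go right; dog < elk → go left; dog > doe → go right. Place as right child of doe.

cod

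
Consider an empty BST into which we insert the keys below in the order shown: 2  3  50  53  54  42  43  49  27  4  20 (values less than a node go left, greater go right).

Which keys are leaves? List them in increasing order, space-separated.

Insert 2: tree is empty, so 2 becomes the root.
Insert 3: 3 > 2 → go right. Place as right child of 2.
Insert 50: 50 > 2 → go right; 50 > 3 → go right. Place as right child of 3.
Insert 53: 53 > 2 → go right; 53 > 3 → go right; 53 > 50 → go right. Place as right child of 50.
Insert 54: 54 > 2 → go right; 54 > 3 → go right; 54 > 50 → go right; 54 > 53 → go right. Place as right child of 53.
Insert 42: 42 > 2 → go right; 42 > 3 → go right; 42 < 50 → go left. Place as left child of 50.
Insert 43: 43 > 2 → go right; 43 > 3 → go right; 43 < 50 → go left; 43 > 42 → go right. Place as right child of 42.
Insert 49: 49 > 2 → go right; 49 > 3 → go right; 49 < 50 → go left; 49 > 42 → go right; 49 > 43 → go right. Place as right child of 43.
Insert 27: 27 > 2 → go right; 27 > 3 → go right; 27 < 50 → go left; 27 < 42 → go left. Place as left child of 42.
Insert 4: 4 > 2 → go right; 4 > 3 → go right; 4 < 50 → go left; 4 < 42 → go left; 4 < 27 → go left. Place as left child of 27.
Insert 20: 20 > 2 → go right; 20 > 3 → go right; 20 < 50 → go left; 20 < 42 → go left; 20 < 27 → go left; 20 > 4 → go right. Place as right child of 4.

20 49 54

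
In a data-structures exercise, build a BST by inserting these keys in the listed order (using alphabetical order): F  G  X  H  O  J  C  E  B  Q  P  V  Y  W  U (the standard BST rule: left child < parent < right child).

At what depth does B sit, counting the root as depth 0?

F: root
G: right child of F (depth 1)
X: right child of G (depth 2)
H: left child of X (depth 3)
O: right child of H (depth 4)
J: left child of O (depth 5)
C: left child of F (depth 1)
E: right child of C (depth 2)
B: left child of C (depth 2)
Q: right child of O (depth 5)
P: left child of Q (depth 6)
V: right child of Q (depth 6)
Y: right child of X (depth 3)
W: right child of V (depth 7)
U: left child of V (depth 7)

Path to B: F → C → B, which is 2 edges.

2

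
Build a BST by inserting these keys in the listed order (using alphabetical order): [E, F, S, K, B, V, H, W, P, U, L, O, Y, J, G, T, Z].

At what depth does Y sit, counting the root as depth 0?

5

Insert E: tree is empty, so E becomes the root.
Insert F: F > E → go right. Place as right child of E.
Insert S: S > E → go right; S > F → go right. Place as right child of F.
Insert K: K > E → go right; K > F → go right; K < S → go left. Place as left child of S.
Insert B: B < E → go left. Place as left child of E.
Insert V: V > E → go right; V > F → go right; V > S → go right. Place as right child of S.
Insert H: H > E → go right; H > F → go right; H < S → go left; H < K → go left. Place as left child of K.
Insert W: W > E → go right; W > F → go right; W > S → go right; W > V → go right. Place as right child of V.
Insert P: P > E → go right; P > F → go right; P < S → go left; P > K → go right. Place as right child of K.
Insert U: U > E → go right; U > F → go right; U > S → go right; U < V → go left. Place as left child of V.
Insert L: L > E → go right; L > F → go right; L < S → go left; L > K → go right; L < P → go left. Place as left child of P.
Insert O: O > E → go right; O > F → go right; O < S → go left; O > K → go right; O < P → go left; O > L → go right. Place as right child of L.
Insert Y: Y > E → go right; Y > F → go right; Y > S → go right; Y > V → go right; Y > W → go right. Place as right child of W.
Insert J: J > E → go right; J > F → go right; J < S → go left; J < K → go left; J > H → go right. Place as right child of H.
Insert G: G > E → go right; G > F → go right; G < S → go left; G < K → go left; G < H → go left. Place as left child of H.
Insert T: T > E → go right; T > F → go right; T > S → go right; T < V → go left; T < U → go left. Place as left child of U.
Insert Z: Z > E → go right; Z > F → go right; Z > S → go right; Z > V → go right; Z > W → go right; Z > Y → go right. Place as right child of Y.

Path to Y: E → F → S → V → W → Y, which is 5 edges.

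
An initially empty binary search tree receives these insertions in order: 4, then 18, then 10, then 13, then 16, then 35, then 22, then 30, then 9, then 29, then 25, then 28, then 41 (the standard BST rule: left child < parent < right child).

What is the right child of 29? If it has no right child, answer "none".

4: root
18: right child of 4 (depth 1)
10: left child of 18 (depth 2)
13: right child of 10 (depth 3)
16: right child of 13 (depth 4)
35: right child of 18 (depth 2)
22: left child of 35 (depth 3)
30: right child of 22 (depth 4)
9: left child of 10 (depth 3)
29: left child of 30 (depth 5)
25: left child of 29 (depth 6)
28: right child of 25 (depth 7)
41: right child of 35 (depth 3)

none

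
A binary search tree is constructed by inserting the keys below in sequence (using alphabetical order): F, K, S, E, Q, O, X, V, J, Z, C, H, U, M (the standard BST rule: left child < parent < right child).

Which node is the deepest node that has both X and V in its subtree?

X

F: root
K: right child of F (depth 1)
S: right child of K (depth 2)
E: left child of F (depth 1)
Q: left child of S (depth 3)
O: left child of Q (depth 4)
X: right child of S (depth 3)
V: left child of X (depth 4)
J: left child of K (depth 2)
Z: right child of X (depth 4)
C: left child of E (depth 2)
H: left child of J (depth 3)
U: left child of V (depth 5)
M: left child of O (depth 5)

Path to X: F → K → S → X
Path to V: F → K → S → X → V
X lies on both paths and is an ancestor of the other node.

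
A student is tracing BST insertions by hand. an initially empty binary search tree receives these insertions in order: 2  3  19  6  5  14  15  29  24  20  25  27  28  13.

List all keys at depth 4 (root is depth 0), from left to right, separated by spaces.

2: root
3: right child of 2 (depth 1)
19: right child of 3 (depth 2)
6: left child of 19 (depth 3)
5: left child of 6 (depth 4)
14: right child of 6 (depth 4)
15: right child of 14 (depth 5)
29: right child of 19 (depth 3)
24: left child of 29 (depth 4)
20: left child of 24 (depth 5)
25: right child of 24 (depth 5)
27: right child of 25 (depth 6)
28: right child of 27 (depth 7)
13: left child of 14 (depth 5)

5 14 24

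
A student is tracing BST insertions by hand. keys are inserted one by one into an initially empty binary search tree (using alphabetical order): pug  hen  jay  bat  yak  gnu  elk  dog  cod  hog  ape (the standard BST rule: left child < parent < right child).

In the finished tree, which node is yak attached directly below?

pug

pug: root
hen: left child of pug (depth 1)
jay: right child of hen (depth 2)
bat: left child of hen (depth 2)
yak: right child of pug (depth 1)
gnu: right child of bat (depth 3)
elk: left child of gnu (depth 4)
dog: left child of elk (depth 5)
cod: left child of dog (depth 6)
hog: left child of jay (depth 3)
ape: left child of bat (depth 3)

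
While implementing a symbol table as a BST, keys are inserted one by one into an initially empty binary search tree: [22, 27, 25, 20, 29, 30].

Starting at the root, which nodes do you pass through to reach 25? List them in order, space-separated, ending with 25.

Insert 22: tree is empty, so 22 becomes the root.
Insert 27: 27 > 22 → go right. Place as right child of 22.
Insert 25: 25 > 22 → go right; 25 < 27 → go left. Place as left child of 27.
Insert 20: 20 < 22 → go left. Place as left child of 22.
Insert 29: 29 > 22 → go right; 29 > 27 → go right. Place as right child of 27.
Insert 30: 30 > 22 → go right; 30 > 27 → go right; 30 > 29 → go right. Place as right child of 29.

22 27 25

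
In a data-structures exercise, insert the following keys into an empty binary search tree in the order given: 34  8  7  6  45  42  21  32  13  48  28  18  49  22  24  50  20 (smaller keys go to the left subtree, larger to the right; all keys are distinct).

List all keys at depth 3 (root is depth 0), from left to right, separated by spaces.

Insert 34: tree is empty, so 34 becomes the root.
Insert 8: 8 < 34 → go left. Place as left child of 34.
Insert 7: 7 < 34 → go left; 7 < 8 → go left. Place as left child of 8.
Insert 6: 6 < 34 → go left; 6 < 8 → go left; 6 < 7 → go left. Place as left child of 7.
Insert 45: 45 > 34 → go right. Place as right child of 34.
Insert 42: 42 > 34 → go right; 42 < 45 → go left. Place as left child of 45.
Insert 21: 21 < 34 → go left; 21 > 8 → go right. Place as right child of 8.
Insert 32: 32 < 34 → go left; 32 > 8 → go right; 32 > 21 → go right. Place as right child of 21.
Insert 13: 13 < 34 → go left; 13 > 8 → go right; 13 < 21 → go left. Place as left child of 21.
Insert 48: 48 > 34 → go right; 48 > 45 → go right. Place as right child of 45.
Insert 28: 28 < 34 → go left; 28 > 8 → go right; 28 > 21 → go right; 28 < 32 → go left. Place as left child of 32.
Insert 18: 18 < 34 → go left; 18 > 8 → go right; 18 < 21 → go left; 18 > 13 → go right. Place as right child of 13.
Insert 49: 49 > 34 → go right; 49 > 45 → go right; 49 > 48 → go right. Place as right child of 48.
Insert 22: 22 < 34 → go left; 22 > 8 → go right; 22 > 21 → go right; 22 < 32 → go left; 22 < 28 → go left. Place as left child of 28.
Insert 24: 24 < 34 → go left; 24 > 8 → go right; 24 > 21 → go right; 24 < 32 → go left; 24 < 28 → go left; 24 > 22 → go right. Place as right child of 22.
Insert 50: 50 > 34 → go right; 50 > 45 → go right; 50 > 48 → go right; 50 > 49 → go right. Place as right child of 49.
Insert 20: 20 < 34 → go left; 20 > 8 → go right; 20 < 21 → go left; 20 > 13 → go right; 20 > 18 → go right. Place as right child of 18.

6 13 32 49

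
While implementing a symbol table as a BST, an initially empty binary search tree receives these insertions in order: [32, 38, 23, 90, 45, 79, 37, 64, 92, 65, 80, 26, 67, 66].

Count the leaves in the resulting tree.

32: root
38: right child of 32 (depth 1)
23: left child of 32 (depth 1)
90: right child of 38 (depth 2)
45: left child of 90 (depth 3)
79: right child of 45 (depth 4)
37: left child of 38 (depth 2)
64: left child of 79 (depth 5)
92: right child of 90 (depth 3)
65: right child of 64 (depth 6)
80: right child of 79 (depth 5)
26: right child of 23 (depth 2)
67: right child of 65 (depth 7)
66: left child of 67 (depth 8)

Leaves: 26, 37, 66, 80, 92 — 5 in total.

5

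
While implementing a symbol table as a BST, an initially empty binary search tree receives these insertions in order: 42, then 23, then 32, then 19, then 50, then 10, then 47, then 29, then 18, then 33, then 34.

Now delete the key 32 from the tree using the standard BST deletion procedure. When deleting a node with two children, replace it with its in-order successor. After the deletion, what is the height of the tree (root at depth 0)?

4

42: root
23: left child of 42 (depth 1)
32: right child of 23 (depth 2)
19: left child of 23 (depth 2)
50: right child of 42 (depth 1)
10: left child of 19 (depth 3)
47: left child of 50 (depth 2)
29: left child of 32 (depth 3)
18: right child of 10 (depth 4)
33: right child of 32 (depth 3)
34: right child of 33 (depth 4)

Delete 32 (two children — replace with in-order successor).
After deletion, deepest node is 18 at depth 4.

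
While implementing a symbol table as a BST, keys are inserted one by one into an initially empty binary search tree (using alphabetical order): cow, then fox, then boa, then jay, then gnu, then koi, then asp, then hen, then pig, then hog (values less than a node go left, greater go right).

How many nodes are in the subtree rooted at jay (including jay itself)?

6

Insert cow: tree is empty, so cow becomes the root.
Insert fox: fox > cow → go right. Place as right child of cow.
Insert boa: boa < cow → go left. Place as left child of cow.
Insert jay: jay > cow → go right; jay > fox → go right. Place as right child of fox.
Insert gnu: gnu > cow → go right; gnu > fox → go right; gnu < jay → go left. Place as left child of jay.
Insert koi: koi > cow → go right; koi > fox → go right; koi > jay → go right. Place as right child of jay.
Insert asp: asp < cow → go left; asp < boa → go left. Place as left child of boa.
Insert hen: hen > cow → go right; hen > fox → go right; hen < jay → go left; hen > gnu → go right. Place as right child of gnu.
Insert pig: pig > cow → go right; pig > fox → go right; pig > jay → go right; pig > koi → go right. Place as right child of koi.
Insert hog: hog > cow → go right; hog > fox → go right; hog < jay → go left; hog > gnu → go right; hog > hen → go right. Place as right child of hen.

Subtree rooted at jay contains: jay, gnu, hen, hog, koi, pig — 6 nodes.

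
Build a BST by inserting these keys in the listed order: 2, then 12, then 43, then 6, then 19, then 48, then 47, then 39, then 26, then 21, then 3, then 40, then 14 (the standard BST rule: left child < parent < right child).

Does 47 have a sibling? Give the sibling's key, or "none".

Insert 2: tree is empty, so 2 becomes the root.
Insert 12: 12 > 2 → go right. Place as right child of 2.
Insert 43: 43 > 2 → go right; 43 > 12 → go right. Place as right child of 12.
Insert 6: 6 > 2 → go right; 6 < 12 → go left. Place as left child of 12.
Insert 19: 19 > 2 → go right; 19 > 12 → go right; 19 < 43 → go left. Place as left child of 43.
Insert 48: 48 > 2 → go right; 48 > 12 → go right; 48 > 43 → go right. Place as right child of 43.
Insert 47: 47 > 2 → go right; 47 > 12 → go right; 47 > 43 → go right; 47 < 48 → go left. Place as left child of 48.
Insert 39: 39 > 2 → go right; 39 > 12 → go right; 39 < 43 → go left; 39 > 19 → go right. Place as right child of 19.
Insert 26: 26 > 2 → go right; 26 > 12 → go right; 26 < 43 → go left; 26 > 19 → go right; 26 < 39 → go left. Place as left child of 39.
Insert 21: 21 > 2 → go right; 21 > 12 → go right; 21 < 43 → go left; 21 > 19 → go right; 21 < 39 → go left; 21 < 26 → go left. Place as left child of 26.
Insert 3: 3 > 2 → go right; 3 < 12 → go left; 3 < 6 → go left. Place as left child of 6.
Insert 40: 40 > 2 → go right; 40 > 12 → go right; 40 < 43 → go left; 40 > 19 → go right; 40 > 39 → go right. Place as right child of 39.
Insert 14: 14 > 2 → go right; 14 > 12 → go right; 14 < 43 → go left; 14 < 19 → go left. Place as left child of 19.

47's parent is 48, which has only one child.

none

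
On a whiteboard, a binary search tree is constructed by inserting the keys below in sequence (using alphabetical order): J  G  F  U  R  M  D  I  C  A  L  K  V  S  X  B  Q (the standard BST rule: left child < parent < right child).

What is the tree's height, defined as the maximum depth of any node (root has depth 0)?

Resulting structure (node: left, right):
  J: L=G, R=U
  G: L=F, R=I
  F: L=D, R=–
  U: L=R, R=V
  R: L=M, R=S
  M: L=L, R=Q
  D: L=C, R=–
  I: L=–, R=–
  C: L=A, R=–
  A: L=–, R=B
  L: L=K, R=–
  K: L=–, R=–
  V: L=–, R=X
  S: L=–, R=–
  X: L=–, R=–
  B: L=–, R=–
  Q: L=–, R=–

The deepest node is B at depth 6.

6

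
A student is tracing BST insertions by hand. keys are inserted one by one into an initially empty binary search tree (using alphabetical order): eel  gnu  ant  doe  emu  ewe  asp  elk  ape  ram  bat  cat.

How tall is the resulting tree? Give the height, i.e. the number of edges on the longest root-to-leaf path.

Resulting structure (node: left, right):
  eel: L=ant, R=gnu
  gnu: L=emu, R=ram
  ant: L=–, R=doe
  doe: L=asp, R=–
  emu: L=elk, R=ewe
  ewe: L=–, R=–
  asp: L=ape, R=bat
  elk: L=–, R=–
  ape: L=–, R=–
  ram: L=–, R=–
  bat: L=–, R=cat
  cat: L=–, R=–

The deepest node is cat at depth 5.

5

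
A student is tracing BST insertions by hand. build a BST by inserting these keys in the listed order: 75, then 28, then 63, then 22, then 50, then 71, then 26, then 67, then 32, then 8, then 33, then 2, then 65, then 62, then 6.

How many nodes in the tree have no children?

Insert 75: tree is empty, so 75 becomes the root.
Insert 28: 28 < 75 → go left. Place as left child of 75.
Insert 63: 63 < 75 → go left; 63 > 28 → go right. Place as right child of 28.
Insert 22: 22 < 75 → go left; 22 < 28 → go left. Place as left child of 28.
Insert 50: 50 < 75 → go left; 50 > 28 → go right; 50 < 63 → go left. Place as left child of 63.
Insert 71: 71 < 75 → go left; 71 > 28 → go right; 71 > 63 → go right. Place as right child of 63.
Insert 26: 26 < 75 → go left; 26 < 28 → go left; 26 > 22 → go right. Place as right child of 22.
Insert 67: 67 < 75 → go left; 67 > 28 → go right; 67 > 63 → go right; 67 < 71 → go left. Place as left child of 71.
Insert 32: 32 < 75 → go left; 32 > 28 → go right; 32 < 63 → go left; 32 < 50 → go left. Place as left child of 50.
Insert 8: 8 < 75 → go left; 8 < 28 → go left; 8 < 22 → go left. Place as left child of 22.
Insert 33: 33 < 75 → go left; 33 > 28 → go right; 33 < 63 → go left; 33 < 50 → go left; 33 > 32 → go right. Place as right child of 32.
Insert 2: 2 < 75 → go left; 2 < 28 → go left; 2 < 22 → go left; 2 < 8 → go left. Place as left child of 8.
Insert 65: 65 < 75 → go left; 65 > 28 → go right; 65 > 63 → go right; 65 < 71 → go left; 65 < 67 → go left. Place as left child of 67.
Insert 62: 62 < 75 → go left; 62 > 28 → go right; 62 < 63 → go left; 62 > 50 → go right. Place as right child of 50.
Insert 6: 6 < 75 → go left; 6 < 28 → go left; 6 < 22 → go left; 6 < 8 → go left; 6 > 2 → go right. Place as right child of 2.

Leaves: 6, 26, 33, 62, 65 — 5 in total.

5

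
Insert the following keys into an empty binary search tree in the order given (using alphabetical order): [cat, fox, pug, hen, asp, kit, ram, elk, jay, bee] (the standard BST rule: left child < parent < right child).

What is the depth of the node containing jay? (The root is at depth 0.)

5

Insert cat: tree is empty, so cat becomes the root.
Insert fox: fox > cat → go right. Place as right child of cat.
Insert pug: pug > cat → go right; pug > fox → go right. Place as right child of fox.
Insert hen: hen > cat → go right; hen > fox → go right; hen < pug → go left. Place as left child of pug.
Insert asp: asp < cat → go left. Place as left child of cat.
Insert kit: kit > cat → go right; kit > fox → go right; kit < pug → go left; kit > hen → go right. Place as right child of hen.
Insert ram: ram > cat → go right; ram > fox → go right; ram > pug → go right. Place as right child of pug.
Insert elk: elk > cat → go right; elk < fox → go left. Place as left child of fox.
Insert jay: jay > cat → go right; jay > fox → go right; jay < pug → go left; jay > hen → go right; jay < kit → go left. Place as left child of kit.
Insert bee: bee < cat → go left; bee > asp → go right. Place as right child of asp.

Path to jay: cat → fox → pug → hen → kit → jay, which is 5 edges.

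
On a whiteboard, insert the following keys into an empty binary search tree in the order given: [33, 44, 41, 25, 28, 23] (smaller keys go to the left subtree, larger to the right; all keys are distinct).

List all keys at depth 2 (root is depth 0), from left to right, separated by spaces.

23 28 41

Insert 33: tree is empty, so 33 becomes the root.
Insert 44: 44 > 33 → go right. Place as right child of 33.
Insert 41: 41 > 33 → go right; 41 < 44 → go left. Place as left child of 44.
Insert 25: 25 < 33 → go left. Place as left child of 33.
Insert 28: 28 < 33 → go left; 28 > 25 → go right. Place as right child of 25.
Insert 23: 23 < 33 → go left; 23 < 25 → go left. Place as left child of 25.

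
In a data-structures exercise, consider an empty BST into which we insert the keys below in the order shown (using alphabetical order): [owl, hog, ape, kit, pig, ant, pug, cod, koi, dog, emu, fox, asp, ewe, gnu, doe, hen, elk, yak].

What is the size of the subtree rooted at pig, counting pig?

Resulting structure (node: left, right):
  owl: L=hog, R=pig
  hog: L=ape, R=kit
  ape: L=ant, R=cod
  kit: L=–, R=koi
  pig: L=–, R=pug
  ant: L=–, R=–
  pug: L=–, R=yak
  cod: L=asp, R=dog
  koi: L=–, R=–
  dog: L=doe, R=emu
  emu: L=elk, R=fox
  fox: L=ewe, R=gnu
  asp: L=–, R=–
  ewe: L=–, R=–
  gnu: L=–, R=hen
  doe: L=–, R=–
  hen: L=–, R=–
  elk: L=–, R=–
  yak: L=–, R=–

Subtree rooted at pig contains: pig, pug, yak — 3 nodes.

3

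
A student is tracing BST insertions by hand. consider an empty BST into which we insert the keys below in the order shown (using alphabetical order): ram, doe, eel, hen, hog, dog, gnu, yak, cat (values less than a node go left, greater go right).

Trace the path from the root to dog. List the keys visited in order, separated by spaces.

ram: root
doe: left child of ram (depth 1)
eel: right child of doe (depth 2)
hen: right child of eel (depth 3)
hog: right child of hen (depth 4)
dog: left child of eel (depth 3)
gnu: left child of hen (depth 4)
yak: right child of ram (depth 1)
cat: left child of doe (depth 2)

ram doe eel dog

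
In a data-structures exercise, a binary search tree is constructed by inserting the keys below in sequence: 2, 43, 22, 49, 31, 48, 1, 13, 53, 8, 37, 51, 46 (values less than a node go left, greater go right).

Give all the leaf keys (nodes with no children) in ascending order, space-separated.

1 8 37 46 51

Insert 2: tree is empty, so 2 becomes the root.
Insert 43: 43 > 2 → go right. Place as right child of 2.
Insert 22: 22 > 2 → go right; 22 < 43 → go left. Place as left child of 43.
Insert 49: 49 > 2 → go right; 49 > 43 → go right. Place as right child of 43.
Insert 31: 31 > 2 → go right; 31 < 43 → go left; 31 > 22 → go right. Place as right child of 22.
Insert 48: 48 > 2 → go right; 48 > 43 → go right; 48 < 49 → go left. Place as left child of 49.
Insert 1: 1 < 2 → go left. Place as left child of 2.
Insert 13: 13 > 2 → go right; 13 < 43 → go left; 13 < 22 → go left. Place as left child of 22.
Insert 53: 53 > 2 → go right; 53 > 43 → go right; 53 > 49 → go right. Place as right child of 49.
Insert 8: 8 > 2 → go right; 8 < 43 → go left; 8 < 22 → go left; 8 < 13 → go left. Place as left child of 13.
Insert 37: 37 > 2 → go right; 37 < 43 → go left; 37 > 22 → go right; 37 > 31 → go right. Place as right child of 31.
Insert 51: 51 > 2 → go right; 51 > 43 → go right; 51 > 49 → go right; 51 < 53 → go left. Place as left child of 53.
Insert 46: 46 > 2 → go right; 46 > 43 → go right; 46 < 49 → go left; 46 < 48 → go left. Place as left child of 48.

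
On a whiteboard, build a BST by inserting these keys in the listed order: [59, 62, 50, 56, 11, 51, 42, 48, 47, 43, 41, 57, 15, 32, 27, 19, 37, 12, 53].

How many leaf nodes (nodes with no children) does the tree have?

59: root
62: right child of 59 (depth 1)
50: left child of 59 (depth 1)
56: right child of 50 (depth 2)
11: left child of 50 (depth 2)
51: left child of 56 (depth 3)
42: right child of 11 (depth 3)
48: right child of 42 (depth 4)
47: left child of 48 (depth 5)
43: left child of 47 (depth 6)
41: left child of 42 (depth 4)
57: right child of 56 (depth 3)
15: left child of 41 (depth 5)
32: right child of 15 (depth 6)
27: left child of 32 (depth 7)
19: left child of 27 (depth 8)
37: right child of 32 (depth 7)
12: left child of 15 (depth 6)
53: right child of 51 (depth 4)

Leaves: 12, 19, 37, 43, 53, 57, 62 — 7 in total.

7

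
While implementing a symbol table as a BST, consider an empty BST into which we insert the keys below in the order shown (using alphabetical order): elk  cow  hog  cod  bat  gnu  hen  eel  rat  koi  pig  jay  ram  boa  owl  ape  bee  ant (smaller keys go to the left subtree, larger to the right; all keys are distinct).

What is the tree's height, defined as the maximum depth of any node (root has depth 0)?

elk: root
cow: left child of elk (depth 1)
hog: right child of elk (depth 1)
cod: left child of cow (depth 2)
bat: left child of cod (depth 3)
gnu: left child of hog (depth 2)
hen: right child of gnu (depth 3)
eel: right child of cow (depth 2)
rat: right child of hog (depth 2)
koi: left child of rat (depth 3)
pig: right child of koi (depth 4)
jay: left child of koi (depth 4)
ram: right child of pig (depth 5)
boa: right child of bat (depth 4)
owl: left child of pig (depth 5)
ape: left child of bat (depth 4)
bee: left child of boa (depth 5)
ant: left child of ape (depth 5)

The deepest node is ram at depth 5.

5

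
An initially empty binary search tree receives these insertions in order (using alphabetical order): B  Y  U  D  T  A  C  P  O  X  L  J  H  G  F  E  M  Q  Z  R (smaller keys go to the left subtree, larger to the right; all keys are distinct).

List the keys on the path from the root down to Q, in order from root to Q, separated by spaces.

Insert B: tree is empty, so B becomes the root.
Insert Y: Y > B → go right. Place as right child of B.
Insert U: U > B → go right; U < Y → go left. Place as left child of Y.
Insert D: D > B → go right; D < Y → go left; D < U → go left. Place as left child of U.
Insert T: T > B → go right; T < Y → go left; T < U → go left; T > D → go right. Place as right child of D.
Insert A: A < B → go left. Place as left child of B.
Insert C: C > B → go right; C < Y → go left; C < U → go left; C < D → go left. Place as left child of D.
Insert P: P > B → go right; P < Y → go left; P < U → go left; P > D → go right; P < T → go left. Place as left child of T.
Insert O: O > B → go right; O < Y → go left; O < U → go left; O > D → go right; O < T → go left; O < P → go left. Place as left child of P.
Insert X: X > B → go right; X < Y → go left; X > U → go right. Place as right child of U.
Insert L: L > B → go right; L < Y → go left; L < U → go left; L > D → go right; L < T → go left; L < P → go left; L < O → go left. Place as left child of O.
Insert J: J > B → go right; J < Y → go left; J < U → go left; J > D → go right; J < T → go left; J < P → go left; J < O → go left; J < L → go left. Place as left child of L.
Insert H: H > B → go right; H < Y → go left; H < U → go left; H > D → go right; H < T → go left; H < P → go left; H < O → go left; H < L → go left; H < J → go left. Place as left child of J.
Insert G: G > B → go right; G < Y → go left; G < U → go left; G > D → go right; G < T → go left; G < P → go left; G < O → go left; G < L → go left; G < J → go left; G < H → go left. Place as left child of H.
Insert F: F > B → go right; F < Y → go left; F < U → go left; F > D → go right; F < T → go left; F < P → go left; F < O → go left; F < L → go left; F < J → go left; F < H → go left; F < G → go left. Place as left child of G.
Insert E: E > B → go right; E < Y → go left; E < U → go left; E > D → go right; E < T → go left; E < P → go left; E < O → go left; E < L → go left; E < J → go left; E < H → go left; E < G → go left; E < F → go left. Place as left child of F.
Insert M: M > B → go right; M < Y → go left; M < U → go left; M > D → go right; M < T → go left; M < P → go left; M < O → go left; M > L → go right. Place as right child of L.
Insert Q: Q > B → go right; Q < Y → go left; Q < U → go left; Q > D → go right; Q < T → go left; Q > P → go right. Place as right child of P.
Insert Z: Z > B → go right; Z > Y → go right. Place as right child of Y.
Insert R: R > B → go right; R < Y → go left; R < U → go left; R > D → go right; R < T → go left; R > P → go right; R > Q → go right. Place as right child of Q.

B Y U D T P Q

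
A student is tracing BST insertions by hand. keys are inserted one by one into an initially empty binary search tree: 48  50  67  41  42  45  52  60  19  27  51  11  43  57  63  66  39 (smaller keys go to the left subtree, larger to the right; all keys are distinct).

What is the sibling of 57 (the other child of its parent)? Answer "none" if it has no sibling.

63

48: root
50: right child of 48 (depth 1)
67: right child of 50 (depth 2)
41: left child of 48 (depth 1)
42: right child of 41 (depth 2)
45: right child of 42 (depth 3)
52: left child of 67 (depth 3)
60: right child of 52 (depth 4)
19: left child of 41 (depth 2)
27: right child of 19 (depth 3)
51: left child of 52 (depth 4)
11: left child of 19 (depth 3)
43: left child of 45 (depth 4)
57: left child of 60 (depth 5)
63: right child of 60 (depth 5)
66: right child of 63 (depth 6)
39: right child of 27 (depth 4)

57's parent is 60; the other child of 60 is 63.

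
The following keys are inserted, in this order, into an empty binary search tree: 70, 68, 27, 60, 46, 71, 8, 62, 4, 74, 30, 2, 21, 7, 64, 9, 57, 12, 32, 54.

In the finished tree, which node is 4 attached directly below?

Insert 70: tree is empty, so 70 becomes the root.
Insert 68: 68 < 70 → go left. Place as left child of 70.
Insert 27: 27 < 70 → go left; 27 < 68 → go left. Place as left child of 68.
Insert 60: 60 < 70 → go left; 60 < 68 → go left; 60 > 27 → go right. Place as right child of 27.
Insert 46: 46 < 70 → go left; 46 < 68 → go left; 46 > 27 → go right; 46 < 60 → go left. Place as left child of 60.
Insert 71: 71 > 70 → go right. Place as right child of 70.
Insert 8: 8 < 70 → go left; 8 < 68 → go left; 8 < 27 → go left. Place as left child of 27.
Insert 62: 62 < 70 → go left; 62 < 68 → go left; 62 > 27 → go right; 62 > 60 → go right. Place as right child of 60.
Insert 4: 4 < 70 → go left; 4 < 68 → go left; 4 < 27 → go left; 4 < 8 → go left. Place as left child of 8.
Insert 74: 74 > 70 → go right; 74 > 71 → go right. Place as right child of 71.
Insert 30: 30 < 70 → go left; 30 < 68 → go left; 30 > 27 → go right; 30 < 60 → go left; 30 < 46 → go left. Place as left child of 46.
Insert 2: 2 < 70 → go left; 2 < 68 → go left; 2 < 27 → go left; 2 < 8 → go left; 2 < 4 → go left. Place as left child of 4.
Insert 21: 21 < 70 → go left; 21 < 68 → go left; 21 < 27 → go left; 21 > 8 → go right. Place as right child of 8.
Insert 7: 7 < 70 → go left; 7 < 68 → go left; 7 < 27 → go left; 7 < 8 → go left; 7 > 4 → go right. Place as right child of 4.
Insert 64: 64 < 70 → go left; 64 < 68 → go left; 64 > 27 → go right; 64 > 60 → go right; 64 > 62 → go right. Place as right child of 62.
Insert 9: 9 < 70 → go left; 9 < 68 → go left; 9 < 27 → go left; 9 > 8 → go right; 9 < 21 → go left. Place as left child of 21.
Insert 57: 57 < 70 → go left; 57 < 68 → go left; 57 > 27 → go right; 57 < 60 → go left; 57 > 46 → go right. Place as right child of 46.
Insert 12: 12 < 70 → go left; 12 < 68 → go left; 12 < 27 → go left; 12 > 8 → go right; 12 < 21 → go left; 12 > 9 → go right. Place as right child of 9.
Insert 32: 32 < 70 → go left; 32 < 68 → go left; 32 > 27 → go right; 32 < 60 → go left; 32 < 46 → go left; 32 > 30 → go right. Place as right child of 30.
Insert 54: 54 < 70 → go left; 54 < 68 → go left; 54 > 27 → go right; 54 < 60 → go left; 54 > 46 → go right; 54 < 57 → go left. Place as left child of 57.

8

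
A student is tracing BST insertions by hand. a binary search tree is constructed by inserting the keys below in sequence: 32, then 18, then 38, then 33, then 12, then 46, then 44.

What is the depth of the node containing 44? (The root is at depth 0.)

32: root
18: left child of 32 (depth 1)
38: right child of 32 (depth 1)
33: left child of 38 (depth 2)
12: left child of 18 (depth 2)
46: right child of 38 (depth 2)
44: left child of 46 (depth 3)

Path to 44: 32 → 38 → 46 → 44, which is 3 edges.

3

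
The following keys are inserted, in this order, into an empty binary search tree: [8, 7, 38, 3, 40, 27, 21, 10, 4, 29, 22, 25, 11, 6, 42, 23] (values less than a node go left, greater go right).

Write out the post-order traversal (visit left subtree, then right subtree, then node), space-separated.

Resulting structure (node: left, right):
  8: L=7, R=38
  7: L=3, R=–
  38: L=27, R=40
  3: L=–, R=4
  40: L=–, R=42
  27: L=21, R=29
  21: L=10, R=22
  10: L=–, R=11
  4: L=–, R=6
  29: L=–, R=–
  22: L=–, R=25
  25: L=23, R=–
  11: L=–, R=–
  6: L=–, R=–
  42: L=–, R=–
  23: L=–, R=–

6 4 3 7 11 10 23 25 22 21 29 27 42 40 38 8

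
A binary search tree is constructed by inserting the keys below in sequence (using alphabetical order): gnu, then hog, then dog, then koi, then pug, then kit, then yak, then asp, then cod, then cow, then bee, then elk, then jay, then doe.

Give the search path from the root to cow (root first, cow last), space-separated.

gnu dog asp cod cow

Resulting structure (node: left, right):
  gnu: L=dog, R=hog
  hog: L=–, R=koi
  dog: L=asp, R=elk
  koi: L=kit, R=pug
  pug: L=–, R=yak
  kit: L=jay, R=–
  yak: L=–, R=–
  asp: L=–, R=cod
  cod: L=bee, R=cow
  cow: L=–, R=doe
  bee: L=–, R=–
  elk: L=–, R=–
  jay: L=–, R=–
  doe: L=–, R=–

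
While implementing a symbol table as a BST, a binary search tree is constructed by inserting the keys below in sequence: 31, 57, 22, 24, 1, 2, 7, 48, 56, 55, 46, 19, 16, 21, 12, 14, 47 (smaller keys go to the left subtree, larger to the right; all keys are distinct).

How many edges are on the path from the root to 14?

Insert 31: tree is empty, so 31 becomes the root.
Insert 57: 57 > 31 → go right. Place as right child of 31.
Insert 22: 22 < 31 → go left. Place as left child of 31.
Insert 24: 24 < 31 → go left; 24 > 22 → go right. Place as right child of 22.
Insert 1: 1 < 31 → go left; 1 < 22 → go left. Place as left child of 22.
Insert 2: 2 < 31 → go left; 2 < 22 → go left; 2 > 1 → go right. Place as right child of 1.
Insert 7: 7 < 31 → go left; 7 < 22 → go left; 7 > 1 → go right; 7 > 2 → go right. Place as right child of 2.
Insert 48: 48 > 31 → go right; 48 < 57 → go left. Place as left child of 57.
Insert 56: 56 > 31 → go right; 56 < 57 → go left; 56 > 48 → go right. Place as right child of 48.
Insert 55: 55 > 31 → go right; 55 < 57 → go left; 55 > 48 → go right; 55 < 56 → go left. Place as left child of 56.
Insert 46: 46 > 31 → go right; 46 < 57 → go left; 46 < 48 → go left. Place as left child of 48.
Insert 19: 19 < 31 → go left; 19 < 22 → go left; 19 > 1 → go right; 19 > 2 → go right; 19 > 7 → go right. Place as right child of 7.
Insert 16: 16 < 31 → go left; 16 < 22 → go left; 16 > 1 → go right; 16 > 2 → go right; 16 > 7 → go right; 16 < 19 → go left. Place as left child of 19.
Insert 21: 21 < 31 → go left; 21 < 22 → go left; 21 > 1 → go right; 21 > 2 → go right; 21 > 7 → go right; 21 > 19 → go right. Place as right child of 19.
Insert 12: 12 < 31 → go left; 12 < 22 → go left; 12 > 1 → go right; 12 > 2 → go right; 12 > 7 → go right; 12 < 19 → go left; 12 < 16 → go left. Place as left child of 16.
Insert 14: 14 < 31 → go left; 14 < 22 → go left; 14 > 1 → go right; 14 > 2 → go right; 14 > 7 → go right; 14 < 19 → go left; 14 < 16 → go left; 14 > 12 → go right. Place as right child of 12.
Insert 47: 47 > 31 → go right; 47 < 57 → go left; 47 < 48 → go left; 47 > 46 → go right. Place as right child of 46.

Path to 14: 31 → 22 → 1 → 2 → 7 → 19 → 16 → 12 → 14, which is 8 edges.

8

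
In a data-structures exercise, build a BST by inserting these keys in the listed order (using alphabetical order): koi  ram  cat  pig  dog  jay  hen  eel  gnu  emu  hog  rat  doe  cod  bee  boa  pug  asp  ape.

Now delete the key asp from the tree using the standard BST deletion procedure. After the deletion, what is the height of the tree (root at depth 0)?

7

koi: root
ram: right child of koi (depth 1)
cat: left child of koi (depth 1)
pig: left child of ram (depth 2)
dog: right child of cat (depth 2)
jay: right child of dog (depth 3)
hen: left child of jay (depth 4)
eel: left child of hen (depth 5)
gnu: right child of eel (depth 6)
emu: left child of gnu (depth 7)
hog: right child of hen (depth 5)
rat: right child of ram (depth 2)
doe: left child of dog (depth 3)
cod: left child of doe (depth 4)
bee: left child of cat (depth 2)
boa: right child of bee (depth 3)
pug: right child of pig (depth 3)
asp: left child of bee (depth 3)
ape: left child of asp (depth 4)

Delete asp (at most one child — splice it out).
After deletion, deepest node is emu at depth 7.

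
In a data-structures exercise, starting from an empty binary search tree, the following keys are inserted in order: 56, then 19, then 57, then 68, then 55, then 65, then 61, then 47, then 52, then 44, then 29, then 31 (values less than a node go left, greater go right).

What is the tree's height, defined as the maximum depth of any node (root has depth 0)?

Resulting structure (node: left, right):
  56: L=19, R=57
  19: L=–, R=55
  57: L=–, R=68
  68: L=65, R=–
  55: L=47, R=–
  65: L=61, R=–
  61: L=–, R=–
  47: L=44, R=52
  52: L=–, R=–
  44: L=29, R=–
  29: L=–, R=31
  31: L=–, R=–

The deepest node is 31 at depth 6.

6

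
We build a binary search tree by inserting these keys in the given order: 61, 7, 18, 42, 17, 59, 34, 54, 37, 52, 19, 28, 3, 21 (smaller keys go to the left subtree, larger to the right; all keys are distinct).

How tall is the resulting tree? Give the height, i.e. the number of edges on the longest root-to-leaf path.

7

Insert 61: tree is empty, so 61 becomes the root.
Insert 7: 7 < 61 → go left. Place as left child of 61.
Insert 18: 18 < 61 → go left; 18 > 7 → go right. Place as right child of 7.
Insert 42: 42 < 61 → go left; 42 > 7 → go right; 42 > 18 → go right. Place as right child of 18.
Insert 17: 17 < 61 → go left; 17 > 7 → go right; 17 < 18 → go left. Place as left child of 18.
Insert 59: 59 < 61 → go left; 59 > 7 → go right; 59 > 18 → go right; 59 > 42 → go right. Place as right child of 42.
Insert 34: 34 < 61 → go left; 34 > 7 → go right; 34 > 18 → go right; 34 < 42 → go left. Place as left child of 42.
Insert 54: 54 < 61 → go left; 54 > 7 → go right; 54 > 18 → go right; 54 > 42 → go right; 54 < 59 → go left. Place as left child of 59.
Insert 37: 37 < 61 → go left; 37 > 7 → go right; 37 > 18 → go right; 37 < 42 → go left; 37 > 34 → go right. Place as right child of 34.
Insert 52: 52 < 61 → go left; 52 > 7 → go right; 52 > 18 → go right; 52 > 42 → go right; 52 < 59 → go left; 52 < 54 → go left. Place as left child of 54.
Insert 19: 19 < 61 → go left; 19 > 7 → go right; 19 > 18 → go right; 19 < 42 → go left; 19 < 34 → go left. Place as left child of 34.
Insert 28: 28 < 61 → go left; 28 > 7 → go right; 28 > 18 → go right; 28 < 42 → go left; 28 < 34 → go left; 28 > 19 → go right. Place as right child of 19.
Insert 3: 3 < 61 → go left; 3 < 7 → go left. Place as left child of 7.
Insert 21: 21 < 61 → go left; 21 > 7 → go right; 21 > 18 → go right; 21 < 42 → go left; 21 < 34 → go left; 21 > 19 → go right; 21 < 28 → go left. Place as left child of 28.

The deepest node is 21 at depth 7.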